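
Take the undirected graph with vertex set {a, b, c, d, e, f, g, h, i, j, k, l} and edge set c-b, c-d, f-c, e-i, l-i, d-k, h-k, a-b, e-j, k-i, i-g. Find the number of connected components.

Component: {a, b, c, d, e, f, g, h, i, j, k, l}

1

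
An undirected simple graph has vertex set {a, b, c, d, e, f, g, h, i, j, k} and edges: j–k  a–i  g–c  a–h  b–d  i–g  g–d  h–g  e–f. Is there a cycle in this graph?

The graph has 11 vertices, 9 edges, and 3 connected components.
Since 9 > 11 - 3, a cycle must exist; for instance a-h-g-i-a.

Yes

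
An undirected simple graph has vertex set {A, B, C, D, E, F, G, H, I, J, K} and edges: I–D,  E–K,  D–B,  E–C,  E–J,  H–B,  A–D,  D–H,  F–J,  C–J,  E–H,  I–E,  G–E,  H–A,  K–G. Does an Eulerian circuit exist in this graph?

Degrees: A:2, B:2, C:2, D:4, E:6, F:1, G:2, H:4, I:2, J:3, K:2
Vertices with odd degree: F, J. An Eulerian circuit requires all degrees even.

No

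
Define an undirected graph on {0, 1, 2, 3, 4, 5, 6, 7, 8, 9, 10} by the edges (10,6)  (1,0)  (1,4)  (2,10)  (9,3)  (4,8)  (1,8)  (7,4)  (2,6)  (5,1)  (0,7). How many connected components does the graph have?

3

Component: {3, 9}
Component: {2, 6, 10}
Component: {0, 1, 4, 5, 7, 8}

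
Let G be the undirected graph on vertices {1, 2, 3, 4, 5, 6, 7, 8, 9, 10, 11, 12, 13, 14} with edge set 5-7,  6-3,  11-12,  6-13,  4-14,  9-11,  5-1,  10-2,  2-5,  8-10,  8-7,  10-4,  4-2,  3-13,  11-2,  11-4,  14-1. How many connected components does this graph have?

Component: {3, 6, 13}
Component: {1, 2, 4, 5, 7, 8, 9, 10, 11, 12, 14}

2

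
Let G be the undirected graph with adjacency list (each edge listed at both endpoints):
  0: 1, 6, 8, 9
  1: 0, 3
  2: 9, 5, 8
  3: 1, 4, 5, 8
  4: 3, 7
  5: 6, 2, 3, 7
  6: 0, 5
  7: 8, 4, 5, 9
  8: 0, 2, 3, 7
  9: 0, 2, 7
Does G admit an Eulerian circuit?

No

Degrees: 0:4, 1:2, 2:3, 3:4, 4:2, 5:4, 6:2, 7:4, 8:4, 9:3
2, 9 have odd degree; an Eulerian circuit needs every degree to be even, so none exists.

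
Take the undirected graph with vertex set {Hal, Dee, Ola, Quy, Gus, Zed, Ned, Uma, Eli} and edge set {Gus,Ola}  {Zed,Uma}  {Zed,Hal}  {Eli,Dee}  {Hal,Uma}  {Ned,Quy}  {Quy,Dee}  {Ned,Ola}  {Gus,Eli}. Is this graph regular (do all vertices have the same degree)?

Yes

Degrees: Hal:2, Dee:2, Ola:2, Quy:2, Gus:2, Zed:2, Ned:2, Uma:2, Eli:2
All degrees equal 2; the graph is regular.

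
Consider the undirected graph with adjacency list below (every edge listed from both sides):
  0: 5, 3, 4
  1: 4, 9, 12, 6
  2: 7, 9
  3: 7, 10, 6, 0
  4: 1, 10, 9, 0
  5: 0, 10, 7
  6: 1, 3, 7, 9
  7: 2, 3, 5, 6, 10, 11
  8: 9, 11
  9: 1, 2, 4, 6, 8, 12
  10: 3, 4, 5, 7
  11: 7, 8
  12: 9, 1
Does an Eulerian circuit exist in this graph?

Degrees: 0:3, 1:4, 2:2, 3:4, 4:4, 5:3, 6:4, 7:6, 8:2, 9:6, 10:4, 11:2, 12:2
0, 5 have odd degree; an Eulerian circuit needs every degree to be even, so none exists.

No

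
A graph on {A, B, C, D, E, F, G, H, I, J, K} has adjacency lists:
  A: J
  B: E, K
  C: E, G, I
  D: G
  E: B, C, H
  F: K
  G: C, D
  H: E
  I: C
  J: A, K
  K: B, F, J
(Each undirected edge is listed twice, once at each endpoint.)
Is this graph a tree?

The graph has 11 vertices and 10 edges.
It is connected with exactly 10 edges, hence acyclic — it is a tree.

Yes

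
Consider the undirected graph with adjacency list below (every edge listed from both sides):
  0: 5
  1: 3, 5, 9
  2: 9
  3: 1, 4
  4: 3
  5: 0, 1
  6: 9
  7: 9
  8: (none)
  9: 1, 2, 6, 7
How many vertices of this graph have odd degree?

6

Degrees: 0:1, 1:3, 2:1, 3:2, 4:1, 5:2, 6:1, 7:1, 8:0, 9:4
Odd-degree vertices: 0, 1, 2, 4, 6, 7.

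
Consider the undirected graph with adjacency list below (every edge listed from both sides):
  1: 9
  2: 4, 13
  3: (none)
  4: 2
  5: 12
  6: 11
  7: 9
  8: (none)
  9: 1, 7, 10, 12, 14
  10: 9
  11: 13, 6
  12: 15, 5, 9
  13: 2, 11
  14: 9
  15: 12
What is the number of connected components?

4

Component: {3}
Component: {8}
Component: {2, 4, 6, 11, 13}
Component: {1, 5, 7, 9, 10, 12, 14, 15}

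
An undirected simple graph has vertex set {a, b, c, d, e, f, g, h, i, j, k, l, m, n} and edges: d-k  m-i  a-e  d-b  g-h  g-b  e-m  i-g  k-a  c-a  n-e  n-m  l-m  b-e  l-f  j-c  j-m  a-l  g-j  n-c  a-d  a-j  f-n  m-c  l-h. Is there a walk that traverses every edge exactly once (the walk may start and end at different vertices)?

Yes

Degrees: a:6, b:3, c:4, d:3, e:4, f:2, g:4, h:2, i:2, j:4, k:2, l:4, m:6, n:4
Odd-degree vertices: b, d (2 total).
The non-isolated vertices are connected and exactly 2 have odd degree, so an Eulerian trail exists (from b to d).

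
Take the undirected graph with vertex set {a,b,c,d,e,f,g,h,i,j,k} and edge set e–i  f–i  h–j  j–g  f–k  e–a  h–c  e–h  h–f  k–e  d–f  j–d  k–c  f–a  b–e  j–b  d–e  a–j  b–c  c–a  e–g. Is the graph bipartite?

Partition the vertices as {c, e, f, j} vs {a, b, d, g, h, i, k}. Each listed edge has one endpoint in each part, so the graph is bipartite.

Yes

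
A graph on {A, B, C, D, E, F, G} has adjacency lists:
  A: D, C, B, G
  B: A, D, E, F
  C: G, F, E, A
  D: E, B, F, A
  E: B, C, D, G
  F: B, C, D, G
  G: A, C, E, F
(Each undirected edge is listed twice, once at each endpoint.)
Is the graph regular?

Yes

Degrees: A:4, B:4, C:4, D:4, E:4, F:4, G:4
All degrees equal 4; the graph is regular.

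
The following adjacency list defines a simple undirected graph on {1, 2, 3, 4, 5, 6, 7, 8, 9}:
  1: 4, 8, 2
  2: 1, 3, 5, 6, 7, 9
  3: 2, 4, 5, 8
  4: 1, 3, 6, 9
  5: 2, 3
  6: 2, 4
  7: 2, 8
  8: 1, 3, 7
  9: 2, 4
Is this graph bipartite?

No

2-5-3-2 is an odd cycle (length 3), and a bipartite graph can contain only even cycles.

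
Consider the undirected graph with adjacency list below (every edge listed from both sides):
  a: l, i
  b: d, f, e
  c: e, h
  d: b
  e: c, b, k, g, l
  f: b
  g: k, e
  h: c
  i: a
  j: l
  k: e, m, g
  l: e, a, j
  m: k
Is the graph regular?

Degrees: a:2, b:3, c:2, d:1, e:5, f:1, g:2, h:1, i:1, j:1, k:3, l:3, m:1
Degrees are not all equal (e.g. deg(d)=1 but deg(e)=5); not regular.

No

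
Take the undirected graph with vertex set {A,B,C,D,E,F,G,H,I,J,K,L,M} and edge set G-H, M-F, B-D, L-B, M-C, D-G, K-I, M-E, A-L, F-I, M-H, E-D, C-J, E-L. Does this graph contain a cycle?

|V| = 13, |E| = 14, number of components = 1.
Since 14 > 13 - 1, a cycle must exist; for instance L-E-D-B-L.

Yes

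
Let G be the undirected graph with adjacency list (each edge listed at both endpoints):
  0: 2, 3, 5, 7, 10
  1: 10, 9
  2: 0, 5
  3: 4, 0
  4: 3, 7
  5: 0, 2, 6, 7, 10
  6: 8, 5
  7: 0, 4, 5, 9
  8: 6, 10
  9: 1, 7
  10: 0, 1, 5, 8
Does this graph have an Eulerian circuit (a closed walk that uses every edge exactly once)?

Degrees: 0:5, 1:2, 2:2, 3:2, 4:2, 5:5, 6:2, 7:4, 8:2, 9:2, 10:4
Vertices with odd degree: 0, 5. An Eulerian circuit requires all degrees even.

No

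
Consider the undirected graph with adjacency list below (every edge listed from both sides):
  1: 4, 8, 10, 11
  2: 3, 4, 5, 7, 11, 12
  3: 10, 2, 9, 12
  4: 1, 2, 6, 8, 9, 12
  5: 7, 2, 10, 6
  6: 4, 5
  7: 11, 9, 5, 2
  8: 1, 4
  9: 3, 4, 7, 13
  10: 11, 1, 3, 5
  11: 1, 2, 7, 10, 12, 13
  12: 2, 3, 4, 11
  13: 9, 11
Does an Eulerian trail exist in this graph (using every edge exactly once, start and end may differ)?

Yes

Degrees: 1:4, 2:6, 3:4, 4:6, 5:4, 6:2, 7:4, 8:2, 9:4, 10:4, 11:6, 12:4, 13:2
Odd-degree vertices: none (0 total).
With 0 odd-degree vertices and all edges in one connected piece, an Eulerian trail exists.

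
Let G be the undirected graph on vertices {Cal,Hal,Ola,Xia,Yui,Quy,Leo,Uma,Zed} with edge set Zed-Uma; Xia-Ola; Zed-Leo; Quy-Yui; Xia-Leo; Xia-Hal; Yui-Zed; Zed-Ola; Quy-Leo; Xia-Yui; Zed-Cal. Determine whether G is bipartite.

Color {Xia, Quy, Zed} black and {Cal, Hal, Ola, Yui, Leo, Uma} white. No edge joins two same-colored vertices, so the graph is bipartite.

Yes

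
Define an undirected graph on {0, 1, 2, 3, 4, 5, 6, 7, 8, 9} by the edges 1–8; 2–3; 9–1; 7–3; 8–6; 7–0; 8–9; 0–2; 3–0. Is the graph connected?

No

Component: {4}
Component: {5}
Component: {0, 2, 3, 7}
Component: {1, 6, 8, 9}
No edge joins these 4 groups, so the graph is disconnected.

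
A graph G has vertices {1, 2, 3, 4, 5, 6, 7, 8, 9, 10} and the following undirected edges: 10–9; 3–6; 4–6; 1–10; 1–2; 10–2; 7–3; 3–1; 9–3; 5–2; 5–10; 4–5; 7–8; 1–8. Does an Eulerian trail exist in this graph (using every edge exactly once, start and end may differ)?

Yes

Degrees: 1:4, 2:3, 3:4, 4:2, 5:3, 6:2, 7:2, 8:2, 9:2, 10:4
Odd-degree vertices: 2, 5 (2 total).
The non-isolated vertices are connected and exactly 2 have odd degree, so an Eulerian trail exists (from 2 to 5).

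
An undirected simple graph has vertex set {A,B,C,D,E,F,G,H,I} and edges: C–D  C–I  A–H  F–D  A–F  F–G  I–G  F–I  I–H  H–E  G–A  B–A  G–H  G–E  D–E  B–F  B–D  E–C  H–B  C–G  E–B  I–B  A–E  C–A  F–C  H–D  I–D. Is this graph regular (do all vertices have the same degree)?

Degrees: A:6, B:6, C:6, D:6, E:6, F:6, G:6, H:6, I:6
Every vertex has degree 6, so the graph is 6-regular.

Yes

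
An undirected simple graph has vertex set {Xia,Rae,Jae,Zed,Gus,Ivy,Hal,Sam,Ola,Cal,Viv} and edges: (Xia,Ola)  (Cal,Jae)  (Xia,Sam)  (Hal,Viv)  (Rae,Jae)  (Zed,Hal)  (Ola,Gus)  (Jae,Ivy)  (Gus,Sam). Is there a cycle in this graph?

|V| = 11, |E| = 9, number of components = 3.
One cycle is Xia-Sam-Gus-Ola-Xia.

Yes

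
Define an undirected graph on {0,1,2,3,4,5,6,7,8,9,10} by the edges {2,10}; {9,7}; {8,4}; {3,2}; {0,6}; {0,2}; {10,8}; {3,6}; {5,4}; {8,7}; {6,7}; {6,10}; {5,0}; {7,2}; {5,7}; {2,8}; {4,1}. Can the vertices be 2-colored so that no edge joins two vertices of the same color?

8-2-10-8 is an odd cycle (length 3), and a bipartite graph can contain only even cycles.

No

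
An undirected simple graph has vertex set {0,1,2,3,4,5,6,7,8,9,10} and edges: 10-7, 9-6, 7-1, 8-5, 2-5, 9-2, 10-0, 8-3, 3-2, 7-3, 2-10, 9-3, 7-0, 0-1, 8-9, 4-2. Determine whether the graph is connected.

Yes

Starting from 0 and exploring outward reaches every vertex (0, 7, 1, 10, 3, 2, 9, 8, 4, 5, 6); the graph is connected.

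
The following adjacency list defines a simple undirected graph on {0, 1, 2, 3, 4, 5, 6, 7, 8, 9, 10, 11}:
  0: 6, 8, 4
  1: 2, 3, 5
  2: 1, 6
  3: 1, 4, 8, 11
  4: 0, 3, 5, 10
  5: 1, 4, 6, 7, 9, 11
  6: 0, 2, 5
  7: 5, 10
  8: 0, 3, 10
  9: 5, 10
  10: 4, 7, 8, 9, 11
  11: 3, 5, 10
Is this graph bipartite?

A valid 2-coloring puts {1, 4, 6, 7, 8, 9, 11} on one side and {0, 2, 3, 5, 10} on the other; every edge crosses between the two sides.

Yes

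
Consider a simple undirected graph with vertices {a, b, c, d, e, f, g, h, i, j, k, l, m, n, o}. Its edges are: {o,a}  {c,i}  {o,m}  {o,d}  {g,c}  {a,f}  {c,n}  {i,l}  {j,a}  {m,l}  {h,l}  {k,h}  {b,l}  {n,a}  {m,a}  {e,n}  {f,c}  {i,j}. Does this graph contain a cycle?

The graph has 15 vertices, 18 edges, and 1 connected component.
Since 18 > 15 - 1, a cycle must exist; for instance a-n-c-f-a.

Yes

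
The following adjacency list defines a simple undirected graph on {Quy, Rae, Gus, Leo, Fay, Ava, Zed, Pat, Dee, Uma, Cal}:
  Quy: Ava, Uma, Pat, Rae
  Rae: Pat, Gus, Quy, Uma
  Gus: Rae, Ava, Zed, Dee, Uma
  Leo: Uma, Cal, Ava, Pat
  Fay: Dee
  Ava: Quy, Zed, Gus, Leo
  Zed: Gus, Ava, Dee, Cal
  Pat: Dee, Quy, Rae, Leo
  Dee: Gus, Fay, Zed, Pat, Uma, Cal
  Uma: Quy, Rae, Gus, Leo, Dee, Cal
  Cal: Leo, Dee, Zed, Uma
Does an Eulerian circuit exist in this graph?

Degrees: Quy:4, Rae:4, Gus:5, Leo:4, Fay:1, Ava:4, Zed:4, Pat:4, Dee:6, Uma:6, Cal:4
Vertices with odd degree: Gus, Fay. An Eulerian circuit requires all degrees even.

No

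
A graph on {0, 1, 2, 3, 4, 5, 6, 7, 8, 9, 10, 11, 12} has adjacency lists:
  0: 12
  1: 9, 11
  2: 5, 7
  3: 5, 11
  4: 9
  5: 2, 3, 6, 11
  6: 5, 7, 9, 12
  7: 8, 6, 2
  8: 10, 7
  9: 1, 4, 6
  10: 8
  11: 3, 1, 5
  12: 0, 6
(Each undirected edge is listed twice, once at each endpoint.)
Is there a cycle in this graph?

Yes

The graph has 13 vertices, 15 edges, and 1 connected component.
Since 15 > 13 - 1, a cycle must exist; for instance 5-3-11-5.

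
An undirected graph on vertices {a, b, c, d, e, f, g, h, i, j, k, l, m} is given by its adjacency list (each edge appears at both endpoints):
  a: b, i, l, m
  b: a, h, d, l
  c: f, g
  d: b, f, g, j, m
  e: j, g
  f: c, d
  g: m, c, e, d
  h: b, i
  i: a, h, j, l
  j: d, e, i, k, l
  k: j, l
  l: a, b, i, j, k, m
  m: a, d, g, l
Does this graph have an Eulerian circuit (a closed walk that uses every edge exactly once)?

Degrees: a:4, b:4, c:2, d:5, e:2, f:2, g:4, h:2, i:4, j:5, k:2, l:6, m:4
d, j have odd degree; an Eulerian circuit needs every degree to be even, so none exists.

No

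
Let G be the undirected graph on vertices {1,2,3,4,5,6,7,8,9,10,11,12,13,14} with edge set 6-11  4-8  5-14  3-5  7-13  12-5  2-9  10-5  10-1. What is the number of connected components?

5

Component: {2, 9}
Component: {4, 8}
Component: {6, 11}
Component: {7, 13}
Component: {1, 3, 5, 10, 12, 14}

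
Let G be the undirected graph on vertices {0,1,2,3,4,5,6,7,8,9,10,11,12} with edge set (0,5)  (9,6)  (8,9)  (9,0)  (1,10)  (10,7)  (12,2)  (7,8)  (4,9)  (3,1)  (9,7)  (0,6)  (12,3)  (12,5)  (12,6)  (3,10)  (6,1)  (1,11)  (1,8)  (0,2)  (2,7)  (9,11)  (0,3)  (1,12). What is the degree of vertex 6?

4

Neighbors of 6: 0, 1, 9, 12.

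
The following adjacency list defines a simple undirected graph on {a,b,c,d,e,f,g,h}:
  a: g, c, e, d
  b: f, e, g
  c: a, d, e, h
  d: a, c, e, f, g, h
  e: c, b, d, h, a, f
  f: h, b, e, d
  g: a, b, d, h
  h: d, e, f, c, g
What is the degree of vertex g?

Neighbors of g: a, b, d, h.

4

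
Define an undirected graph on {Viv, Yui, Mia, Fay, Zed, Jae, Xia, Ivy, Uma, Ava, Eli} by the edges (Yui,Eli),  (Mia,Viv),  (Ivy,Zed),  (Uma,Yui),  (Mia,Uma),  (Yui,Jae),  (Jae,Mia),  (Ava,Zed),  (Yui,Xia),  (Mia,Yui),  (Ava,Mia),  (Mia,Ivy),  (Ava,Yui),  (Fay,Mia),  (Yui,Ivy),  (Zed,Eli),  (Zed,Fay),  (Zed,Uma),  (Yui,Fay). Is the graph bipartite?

No

Ava-Mia-Yui-Ava is an odd cycle (length 3), and a bipartite graph can contain only even cycles.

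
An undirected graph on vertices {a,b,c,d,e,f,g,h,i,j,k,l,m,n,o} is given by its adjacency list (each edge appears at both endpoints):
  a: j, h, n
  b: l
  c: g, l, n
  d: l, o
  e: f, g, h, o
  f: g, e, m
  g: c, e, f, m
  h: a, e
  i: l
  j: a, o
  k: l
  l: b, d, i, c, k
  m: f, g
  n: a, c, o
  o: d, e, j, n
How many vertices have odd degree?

8

Degrees: a:3, b:1, c:3, d:2, e:4, f:3, g:4, h:2, i:1, j:2, k:1, l:5, m:2, n:3, o:4
Odd-degree vertices: a, b, c, f, i, k, l, n.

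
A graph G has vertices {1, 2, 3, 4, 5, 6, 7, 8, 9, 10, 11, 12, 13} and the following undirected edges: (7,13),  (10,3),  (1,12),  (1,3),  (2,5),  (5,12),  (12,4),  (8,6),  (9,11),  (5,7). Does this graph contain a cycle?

|V| = 13, |E| = 10, number of components = 3.
A forest on 13 vertices with 3 components has exactly 10 edges, which matches — so no cycle.

No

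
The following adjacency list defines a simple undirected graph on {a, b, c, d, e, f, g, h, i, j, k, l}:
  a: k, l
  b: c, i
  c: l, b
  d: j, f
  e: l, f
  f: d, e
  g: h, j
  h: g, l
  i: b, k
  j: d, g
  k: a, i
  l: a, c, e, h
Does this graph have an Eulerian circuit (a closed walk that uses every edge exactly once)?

Degrees: a:2, b:2, c:2, d:2, e:2, f:2, g:2, h:2, i:2, j:2, k:2, l:4
All degrees are even and the non-isolated vertices are connected — an Eulerian circuit exists.

Yes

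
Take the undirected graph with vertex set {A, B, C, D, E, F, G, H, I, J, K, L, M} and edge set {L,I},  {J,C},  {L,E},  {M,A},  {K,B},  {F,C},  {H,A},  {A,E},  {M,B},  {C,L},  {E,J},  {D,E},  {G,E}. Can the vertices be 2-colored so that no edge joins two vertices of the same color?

Yes

A valid 2-coloring puts {C, E, H, I, K, M} on one side and {A, B, D, F, G, J, L} on the other; every edge crosses between the two sides.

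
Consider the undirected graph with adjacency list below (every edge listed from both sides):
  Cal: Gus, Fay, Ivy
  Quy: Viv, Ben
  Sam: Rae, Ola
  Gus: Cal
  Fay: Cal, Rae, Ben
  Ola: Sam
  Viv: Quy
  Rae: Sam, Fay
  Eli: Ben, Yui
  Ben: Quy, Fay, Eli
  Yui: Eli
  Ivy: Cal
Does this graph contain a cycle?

|V| = 12, |E| = 11, number of components = 1.
Since 11 = 12 - 1, the graph is a forest and contains no cycle.

No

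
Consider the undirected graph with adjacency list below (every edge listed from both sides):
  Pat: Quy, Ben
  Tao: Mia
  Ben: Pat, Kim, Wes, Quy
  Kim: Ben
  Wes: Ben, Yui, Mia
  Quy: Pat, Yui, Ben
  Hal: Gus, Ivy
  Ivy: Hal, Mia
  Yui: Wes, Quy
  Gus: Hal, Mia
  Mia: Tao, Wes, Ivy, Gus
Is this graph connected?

A breadth-first search from Pat visits Pat, Ben, Quy, Wes, Kim, Yui, Mia, Gus, Tao, Ivy, Hal — all 11 vertices — so the graph is connected.

Yes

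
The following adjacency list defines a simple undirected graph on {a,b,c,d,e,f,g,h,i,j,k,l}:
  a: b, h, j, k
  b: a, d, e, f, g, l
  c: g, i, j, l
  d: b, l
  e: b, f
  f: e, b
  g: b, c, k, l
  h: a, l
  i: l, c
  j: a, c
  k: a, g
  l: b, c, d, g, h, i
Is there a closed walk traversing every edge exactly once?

Degrees: a:4, b:6, c:4, d:2, e:2, f:2, g:4, h:2, i:2, j:2, k:2, l:6
All degrees are even and the non-isolated vertices are connected — an Eulerian circuit exists.

Yes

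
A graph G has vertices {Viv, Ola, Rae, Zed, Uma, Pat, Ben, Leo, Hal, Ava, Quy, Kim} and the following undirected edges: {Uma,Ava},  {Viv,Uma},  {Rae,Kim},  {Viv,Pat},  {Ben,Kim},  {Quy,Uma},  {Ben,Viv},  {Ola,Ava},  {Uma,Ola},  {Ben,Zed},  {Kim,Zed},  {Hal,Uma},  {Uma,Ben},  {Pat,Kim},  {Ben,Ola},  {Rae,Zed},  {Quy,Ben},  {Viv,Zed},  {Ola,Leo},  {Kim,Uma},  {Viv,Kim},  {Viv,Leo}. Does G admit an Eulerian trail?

Degrees: Viv:6, Ola:4, Rae:2, Zed:4, Uma:7, Pat:2, Ben:6, Leo:2, Hal:1, Ava:2, Quy:2, Kim:6
Odd-degree vertices: Uma, Hal (2 total).
With 2 odd-degree vertices and all edges in one connected piece, an Eulerian trail exists (from Uma to Hal).

Yes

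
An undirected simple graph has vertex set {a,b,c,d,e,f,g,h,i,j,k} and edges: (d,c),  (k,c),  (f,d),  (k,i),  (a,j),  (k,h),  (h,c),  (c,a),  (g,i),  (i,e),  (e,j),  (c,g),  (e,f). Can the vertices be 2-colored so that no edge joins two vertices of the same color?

c-h-k-c is an odd cycle (length 3), and a bipartite graph can contain only even cycles.

No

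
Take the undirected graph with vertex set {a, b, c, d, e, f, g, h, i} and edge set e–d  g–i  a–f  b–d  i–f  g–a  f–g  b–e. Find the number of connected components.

Component: {c}
Component: {h}
Component: {b, d, e}
Component: {a, f, g, i}

4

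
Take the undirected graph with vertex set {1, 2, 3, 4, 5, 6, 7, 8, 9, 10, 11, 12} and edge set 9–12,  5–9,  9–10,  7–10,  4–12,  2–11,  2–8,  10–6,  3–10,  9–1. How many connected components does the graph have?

Component: {2, 8, 11}
Component: {1, 3, 4, 5, 6, 7, 9, 10, 12}

2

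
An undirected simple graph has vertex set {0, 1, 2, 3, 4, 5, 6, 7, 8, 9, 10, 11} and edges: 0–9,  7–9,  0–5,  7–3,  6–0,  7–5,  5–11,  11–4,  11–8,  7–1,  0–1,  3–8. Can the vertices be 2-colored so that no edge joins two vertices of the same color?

No

5-7-3-8-11-5 is an odd cycle (length 5), and a bipartite graph can contain only even cycles.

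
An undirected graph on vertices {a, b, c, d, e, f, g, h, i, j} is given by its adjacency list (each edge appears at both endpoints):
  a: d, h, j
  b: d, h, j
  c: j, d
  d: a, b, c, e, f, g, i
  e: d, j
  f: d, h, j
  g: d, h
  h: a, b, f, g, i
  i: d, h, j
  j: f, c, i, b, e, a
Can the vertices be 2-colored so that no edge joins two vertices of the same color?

Yes

A valid 2-coloring puts {d, h, j} on one side and {a, b, c, e, f, g, i} on the other; every edge crosses between the two sides.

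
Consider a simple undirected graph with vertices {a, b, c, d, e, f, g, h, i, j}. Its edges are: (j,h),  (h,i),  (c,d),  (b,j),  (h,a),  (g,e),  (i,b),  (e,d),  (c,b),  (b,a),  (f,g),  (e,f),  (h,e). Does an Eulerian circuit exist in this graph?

Yes

Degrees: a:2, b:4, c:2, d:2, e:4, f:2, g:2, h:4, i:2, j:2
All degrees are even and the non-isolated vertices are connected — an Eulerian circuit exists.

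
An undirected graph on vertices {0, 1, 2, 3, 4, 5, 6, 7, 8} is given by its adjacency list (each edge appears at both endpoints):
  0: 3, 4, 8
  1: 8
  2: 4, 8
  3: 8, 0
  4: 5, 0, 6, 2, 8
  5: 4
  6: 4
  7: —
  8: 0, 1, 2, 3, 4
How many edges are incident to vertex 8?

5

Neighbors of 8: 0, 1, 2, 3, 4.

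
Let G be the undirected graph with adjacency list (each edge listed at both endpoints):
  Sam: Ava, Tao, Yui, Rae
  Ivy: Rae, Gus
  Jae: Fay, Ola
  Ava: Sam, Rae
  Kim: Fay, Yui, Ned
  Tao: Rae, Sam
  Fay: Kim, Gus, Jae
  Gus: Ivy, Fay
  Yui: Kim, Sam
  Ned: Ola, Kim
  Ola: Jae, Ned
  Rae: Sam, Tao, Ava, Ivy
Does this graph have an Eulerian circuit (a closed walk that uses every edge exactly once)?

Degrees: Sam:4, Ivy:2, Jae:2, Ava:2, Kim:3, Tao:2, Fay:3, Gus:2, Yui:2, Ned:2, Ola:2, Rae:4
Kim, Fay have odd degree; an Eulerian circuit needs every degree to be even, so none exists.

No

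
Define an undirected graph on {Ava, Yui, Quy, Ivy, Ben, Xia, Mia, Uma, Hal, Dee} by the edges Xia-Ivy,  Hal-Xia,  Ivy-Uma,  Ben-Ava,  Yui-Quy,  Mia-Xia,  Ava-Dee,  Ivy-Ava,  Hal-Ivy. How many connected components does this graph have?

Component: {Yui, Quy}
Component: {Ava, Ivy, Ben, Xia, Mia, Uma, Hal, Dee}

2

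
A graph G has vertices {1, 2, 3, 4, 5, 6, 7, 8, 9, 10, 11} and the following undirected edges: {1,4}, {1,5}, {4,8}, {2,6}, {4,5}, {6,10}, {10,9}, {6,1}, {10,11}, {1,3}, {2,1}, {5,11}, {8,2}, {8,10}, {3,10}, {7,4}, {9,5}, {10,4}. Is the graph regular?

Degrees: 1:5, 2:3, 3:2, 4:5, 5:4, 6:3, 7:1, 8:3, 9:2, 10:6, 11:2
Degrees are not all equal (e.g. deg(7)=1 but deg(10)=6); not regular.

No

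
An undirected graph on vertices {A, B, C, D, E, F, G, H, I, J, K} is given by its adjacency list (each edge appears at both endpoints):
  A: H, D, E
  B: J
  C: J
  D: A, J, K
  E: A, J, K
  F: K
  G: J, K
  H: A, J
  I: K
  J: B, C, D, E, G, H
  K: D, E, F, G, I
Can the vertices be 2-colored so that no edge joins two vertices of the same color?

Partition the vertices as {B, C, D, E, F, G, H, I} vs {A, J, K}. Each listed edge has one endpoint in each part, so the graph is bipartite.

Yes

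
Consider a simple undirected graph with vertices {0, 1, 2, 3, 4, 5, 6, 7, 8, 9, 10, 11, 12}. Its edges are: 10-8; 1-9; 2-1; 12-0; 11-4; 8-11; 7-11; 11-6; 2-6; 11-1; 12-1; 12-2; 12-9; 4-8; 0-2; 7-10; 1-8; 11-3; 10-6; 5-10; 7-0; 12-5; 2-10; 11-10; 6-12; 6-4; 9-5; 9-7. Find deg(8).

Neighbors of 8: 1, 4, 10, 11.

4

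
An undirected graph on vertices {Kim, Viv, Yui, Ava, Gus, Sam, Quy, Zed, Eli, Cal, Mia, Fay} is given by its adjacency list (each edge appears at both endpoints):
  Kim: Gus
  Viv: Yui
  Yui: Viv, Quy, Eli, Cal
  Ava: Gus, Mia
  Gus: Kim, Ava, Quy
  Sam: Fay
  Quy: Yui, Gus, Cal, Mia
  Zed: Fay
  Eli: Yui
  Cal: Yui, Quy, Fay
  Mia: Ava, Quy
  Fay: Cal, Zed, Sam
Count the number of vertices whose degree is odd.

8

Degrees: Kim:1, Viv:1, Yui:4, Ava:2, Gus:3, Sam:1, Quy:4, Zed:1, Eli:1, Cal:3, Mia:2, Fay:3
Odd-degree vertices: Kim, Viv, Gus, Sam, Zed, Eli, Cal, Fay.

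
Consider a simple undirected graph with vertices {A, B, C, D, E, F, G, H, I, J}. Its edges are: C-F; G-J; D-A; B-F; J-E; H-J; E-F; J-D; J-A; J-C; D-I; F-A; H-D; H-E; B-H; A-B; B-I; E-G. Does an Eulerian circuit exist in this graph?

Degrees: A:4, B:4, C:2, D:4, E:4, F:4, G:2, H:4, I:2, J:6
All degrees are even and the non-isolated vertices are connected — an Eulerian circuit exists.

Yes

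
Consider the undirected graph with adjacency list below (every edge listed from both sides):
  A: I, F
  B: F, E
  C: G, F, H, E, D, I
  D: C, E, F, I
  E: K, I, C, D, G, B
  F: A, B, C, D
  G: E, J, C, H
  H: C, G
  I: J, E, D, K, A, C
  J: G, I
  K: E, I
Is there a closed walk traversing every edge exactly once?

Degrees: A:2, B:2, C:6, D:4, E:6, F:4, G:4, H:2, I:6, J:2, K:2
Every vertex has even degree and the edges form a single connected piece, so an Eulerian circuit exists.

Yes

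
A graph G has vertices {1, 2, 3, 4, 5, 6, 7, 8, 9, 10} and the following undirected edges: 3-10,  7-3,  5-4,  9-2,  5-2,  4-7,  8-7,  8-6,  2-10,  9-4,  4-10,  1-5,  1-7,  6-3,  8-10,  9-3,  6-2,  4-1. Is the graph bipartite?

4-1-7-4 is an odd cycle (length 3), and a bipartite graph can contain only even cycles.

No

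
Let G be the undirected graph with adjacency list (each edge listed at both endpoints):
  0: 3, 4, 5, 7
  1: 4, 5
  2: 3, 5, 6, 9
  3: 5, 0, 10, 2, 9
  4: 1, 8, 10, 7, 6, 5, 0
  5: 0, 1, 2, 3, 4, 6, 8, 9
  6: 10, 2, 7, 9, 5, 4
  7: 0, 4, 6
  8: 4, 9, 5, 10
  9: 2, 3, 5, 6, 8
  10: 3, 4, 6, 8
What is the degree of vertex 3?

Neighbors of 3: 0, 2, 5, 9, 10.

5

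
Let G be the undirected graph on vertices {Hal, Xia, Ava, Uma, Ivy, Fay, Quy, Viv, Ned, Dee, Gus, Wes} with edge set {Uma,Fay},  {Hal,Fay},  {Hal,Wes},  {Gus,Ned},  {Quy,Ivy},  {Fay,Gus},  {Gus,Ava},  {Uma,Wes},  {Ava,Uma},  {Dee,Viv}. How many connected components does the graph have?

Component: {Xia}
Component: {Ivy, Quy}
Component: {Viv, Dee}
Component: {Hal, Ava, Uma, Fay, Ned, Gus, Wes}

4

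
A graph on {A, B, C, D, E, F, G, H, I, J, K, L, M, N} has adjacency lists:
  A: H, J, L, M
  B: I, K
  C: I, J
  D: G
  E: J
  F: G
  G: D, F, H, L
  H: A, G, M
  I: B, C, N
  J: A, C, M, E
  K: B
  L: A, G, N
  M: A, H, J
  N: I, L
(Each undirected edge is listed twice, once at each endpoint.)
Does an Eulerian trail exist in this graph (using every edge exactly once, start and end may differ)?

Degrees: A:4, B:2, C:2, D:1, E:1, F:1, G:4, H:3, I:3, J:4, K:1, L:3, M:3, N:2
Odd-degree vertices: D, E, F, H, I, K, L, M (8 total).
With 8 odd-degree vertices (more than two), no single trail can use every edge.

No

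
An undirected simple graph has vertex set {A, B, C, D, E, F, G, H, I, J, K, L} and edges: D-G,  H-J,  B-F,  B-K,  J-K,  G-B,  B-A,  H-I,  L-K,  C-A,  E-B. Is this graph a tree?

Yes

|V| = 12, |E| = 11.
Connected and |E| = |V| - 1, which characterizes a tree.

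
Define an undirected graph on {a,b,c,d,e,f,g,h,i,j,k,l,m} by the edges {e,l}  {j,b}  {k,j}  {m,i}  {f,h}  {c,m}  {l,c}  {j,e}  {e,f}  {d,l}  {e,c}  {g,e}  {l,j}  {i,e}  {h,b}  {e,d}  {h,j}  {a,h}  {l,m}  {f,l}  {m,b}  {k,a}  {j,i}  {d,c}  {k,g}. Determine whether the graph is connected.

Yes

Starting from a and exploring outward reaches every vertex (a, h, k, j, f, b, g, l, i, e, m, c, d); the graph is connected.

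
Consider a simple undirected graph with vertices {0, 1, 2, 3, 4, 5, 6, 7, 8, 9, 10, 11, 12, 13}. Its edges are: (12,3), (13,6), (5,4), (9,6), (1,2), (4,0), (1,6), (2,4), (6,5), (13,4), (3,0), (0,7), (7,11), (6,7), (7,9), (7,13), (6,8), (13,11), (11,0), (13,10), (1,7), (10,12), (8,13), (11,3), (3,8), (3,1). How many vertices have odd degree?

Degrees: 0:4, 1:4, 2:2, 3:5, 4:4, 5:2, 6:6, 7:6, 8:3, 9:2, 10:2, 11:4, 12:2, 13:6
Odd-degree vertices: 3, 8.

2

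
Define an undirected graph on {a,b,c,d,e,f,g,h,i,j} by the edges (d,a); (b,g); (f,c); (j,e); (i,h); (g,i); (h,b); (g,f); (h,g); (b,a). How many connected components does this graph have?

2

Component: {e, j}
Component: {a, b, c, d, f, g, h, i}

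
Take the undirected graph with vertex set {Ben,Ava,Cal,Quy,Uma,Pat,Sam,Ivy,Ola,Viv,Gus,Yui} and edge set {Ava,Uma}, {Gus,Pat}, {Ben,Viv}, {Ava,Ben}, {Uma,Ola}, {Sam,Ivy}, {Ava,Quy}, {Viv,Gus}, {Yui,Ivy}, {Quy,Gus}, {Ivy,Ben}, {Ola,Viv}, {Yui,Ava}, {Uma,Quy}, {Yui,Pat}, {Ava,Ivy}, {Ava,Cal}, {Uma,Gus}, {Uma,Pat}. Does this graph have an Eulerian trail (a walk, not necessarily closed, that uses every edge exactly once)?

No

Degrees: Ben:3, Ava:6, Cal:1, Quy:3, Uma:5, Pat:3, Sam:1, Ivy:4, Ola:2, Viv:3, Gus:4, Yui:3
Odd-degree vertices: Ben, Cal, Quy, Uma, Pat, Sam, Viv, Yui (8 total).
An Eulerian trail requires 0 or 2 odd-degree vertices; here there are 8.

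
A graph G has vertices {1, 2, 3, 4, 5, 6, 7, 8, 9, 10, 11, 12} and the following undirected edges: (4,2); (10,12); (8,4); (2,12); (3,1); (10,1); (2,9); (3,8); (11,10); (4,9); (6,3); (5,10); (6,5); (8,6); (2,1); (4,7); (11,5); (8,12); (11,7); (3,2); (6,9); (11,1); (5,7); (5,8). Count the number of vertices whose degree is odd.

Degrees: 1:4, 2:5, 3:4, 4:4, 5:5, 6:4, 7:3, 8:5, 9:3, 10:4, 11:4, 12:3
Odd-degree vertices: 2, 5, 7, 8, 9, 12.

6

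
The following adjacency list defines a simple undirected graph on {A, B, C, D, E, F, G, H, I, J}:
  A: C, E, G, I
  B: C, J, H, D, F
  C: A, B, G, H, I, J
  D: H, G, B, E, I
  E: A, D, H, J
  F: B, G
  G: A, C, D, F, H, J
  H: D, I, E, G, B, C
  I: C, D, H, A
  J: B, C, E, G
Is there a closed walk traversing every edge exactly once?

No

Degrees: A:4, B:5, C:6, D:5, E:4, F:2, G:6, H:6, I:4, J:4
Vertices with odd degree: B, D. An Eulerian circuit requires all degrees even.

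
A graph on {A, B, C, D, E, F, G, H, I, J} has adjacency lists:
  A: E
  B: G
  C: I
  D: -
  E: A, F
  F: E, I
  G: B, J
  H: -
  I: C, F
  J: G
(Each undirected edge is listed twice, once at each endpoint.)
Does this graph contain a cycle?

The graph has 10 vertices, 6 edges, and 4 connected components.
Since 6 = 10 - 4, the graph is a forest and contains no cycle.

No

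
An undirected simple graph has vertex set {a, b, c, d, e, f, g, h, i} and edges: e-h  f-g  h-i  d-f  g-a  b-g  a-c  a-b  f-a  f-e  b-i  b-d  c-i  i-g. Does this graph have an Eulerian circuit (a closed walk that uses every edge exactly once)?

Yes

Degrees: a:4, b:4, c:2, d:2, e:2, f:4, g:4, h:2, i:4
Every vertex has even degree and the edges form a single connected piece, so an Eulerian circuit exists.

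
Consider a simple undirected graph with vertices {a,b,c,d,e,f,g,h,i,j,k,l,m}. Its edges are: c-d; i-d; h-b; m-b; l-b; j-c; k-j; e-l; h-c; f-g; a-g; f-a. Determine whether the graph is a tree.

|V| = 13, |E| = 12.
It is not connected, so it is not a tree.

No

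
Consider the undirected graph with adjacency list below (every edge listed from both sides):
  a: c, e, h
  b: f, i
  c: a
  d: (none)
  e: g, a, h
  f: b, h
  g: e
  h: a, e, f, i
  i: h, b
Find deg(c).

1

Neighbors of c: a.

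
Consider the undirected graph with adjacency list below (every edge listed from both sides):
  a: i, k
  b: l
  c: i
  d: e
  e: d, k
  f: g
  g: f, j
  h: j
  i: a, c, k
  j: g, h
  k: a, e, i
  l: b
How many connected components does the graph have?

3

Component: {b, l}
Component: {f, g, h, j}
Component: {a, c, d, e, i, k}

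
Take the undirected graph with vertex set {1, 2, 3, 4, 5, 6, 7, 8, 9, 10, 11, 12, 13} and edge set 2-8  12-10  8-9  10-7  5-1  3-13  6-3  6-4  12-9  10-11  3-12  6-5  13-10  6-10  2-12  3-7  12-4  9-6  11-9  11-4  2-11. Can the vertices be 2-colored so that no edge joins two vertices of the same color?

A valid 2-coloring puts {2, 3, 4, 5, 9, 10} on one side and {1, 6, 7, 8, 11, 12, 13} on the other; every edge crosses between the two sides.

Yes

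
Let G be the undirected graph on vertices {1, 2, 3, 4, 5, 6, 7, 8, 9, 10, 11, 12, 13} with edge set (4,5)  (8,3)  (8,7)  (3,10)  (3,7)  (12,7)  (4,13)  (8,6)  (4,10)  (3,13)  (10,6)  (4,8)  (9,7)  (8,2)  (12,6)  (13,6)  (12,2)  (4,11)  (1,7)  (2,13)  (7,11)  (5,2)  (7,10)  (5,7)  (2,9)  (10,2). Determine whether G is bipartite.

No

The cycle 8-7-3-8 has length 3, which is odd, so the graph is not bipartite.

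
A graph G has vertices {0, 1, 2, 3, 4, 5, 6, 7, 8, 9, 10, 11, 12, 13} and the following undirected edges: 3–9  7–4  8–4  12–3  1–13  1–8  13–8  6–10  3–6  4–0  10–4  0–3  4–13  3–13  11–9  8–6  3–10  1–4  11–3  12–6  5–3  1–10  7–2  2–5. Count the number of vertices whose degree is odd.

0

Degrees: 0:2, 1:4, 2:2, 3:8, 4:6, 5:2, 6:4, 7:2, 8:4, 9:2, 10:4, 11:2, 12:2, 13:4
Odd-degree vertices: none.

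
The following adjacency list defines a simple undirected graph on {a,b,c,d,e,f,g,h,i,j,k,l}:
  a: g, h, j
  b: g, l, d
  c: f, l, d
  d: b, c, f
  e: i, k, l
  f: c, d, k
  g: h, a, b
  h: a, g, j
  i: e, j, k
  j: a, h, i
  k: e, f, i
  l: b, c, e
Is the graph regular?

Yes

Degrees: a:3, b:3, c:3, d:3, e:3, f:3, g:3, h:3, i:3, j:3, k:3, l:3
All degrees equal 3; the graph is regular.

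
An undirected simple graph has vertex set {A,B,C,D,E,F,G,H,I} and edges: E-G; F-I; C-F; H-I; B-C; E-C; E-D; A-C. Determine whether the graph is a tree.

|V| = 9, |E| = 8.
Connected and |E| = |V| - 1, which characterizes a tree.

Yes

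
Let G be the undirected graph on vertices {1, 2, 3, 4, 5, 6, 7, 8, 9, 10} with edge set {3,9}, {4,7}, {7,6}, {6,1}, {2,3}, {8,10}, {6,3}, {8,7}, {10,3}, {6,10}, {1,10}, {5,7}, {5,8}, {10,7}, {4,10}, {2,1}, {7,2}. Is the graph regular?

Degrees: 1:3, 2:3, 3:4, 4:2, 5:2, 6:4, 7:6, 8:3, 9:1, 10:6
Vertex 9 has degree 1 while 7 has degree 6, so the graph is not regular.

No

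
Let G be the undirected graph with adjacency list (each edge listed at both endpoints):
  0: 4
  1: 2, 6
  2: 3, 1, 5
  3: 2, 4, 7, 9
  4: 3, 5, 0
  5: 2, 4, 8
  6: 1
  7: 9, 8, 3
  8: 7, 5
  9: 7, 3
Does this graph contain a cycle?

Yes

|V| = 10, |E| = 12, number of components = 1.
One cycle is 3-9-7-3.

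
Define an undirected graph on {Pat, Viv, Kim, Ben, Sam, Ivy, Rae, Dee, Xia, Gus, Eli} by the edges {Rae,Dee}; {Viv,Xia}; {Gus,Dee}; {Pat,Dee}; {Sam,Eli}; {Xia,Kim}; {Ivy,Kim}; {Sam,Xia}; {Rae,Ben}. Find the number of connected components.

2

Component: {Pat, Ben, Rae, Dee, Gus}
Component: {Viv, Kim, Sam, Ivy, Xia, Eli}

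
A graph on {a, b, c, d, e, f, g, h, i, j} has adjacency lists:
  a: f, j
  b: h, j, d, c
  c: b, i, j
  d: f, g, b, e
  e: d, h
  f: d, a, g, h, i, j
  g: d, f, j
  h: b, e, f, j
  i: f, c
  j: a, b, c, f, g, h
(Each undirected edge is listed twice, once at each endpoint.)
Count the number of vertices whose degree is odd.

Degrees: a:2, b:4, c:3, d:4, e:2, f:6, g:3, h:4, i:2, j:6
Odd-degree vertices: c, g.

2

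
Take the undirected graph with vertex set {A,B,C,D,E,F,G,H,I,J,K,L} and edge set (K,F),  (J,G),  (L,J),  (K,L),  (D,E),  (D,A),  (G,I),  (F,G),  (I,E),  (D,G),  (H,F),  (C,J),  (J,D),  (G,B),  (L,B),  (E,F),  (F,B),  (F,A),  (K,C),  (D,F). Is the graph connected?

Yes

A breadth-first search from A visits A, F, D, H, K, G, E, B, J, C, L, I — all 12 vertices — so the graph is connected.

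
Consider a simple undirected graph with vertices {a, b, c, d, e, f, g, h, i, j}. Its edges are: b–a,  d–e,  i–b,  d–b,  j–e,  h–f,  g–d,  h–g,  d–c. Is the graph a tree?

Yes

The graph has 10 vertices and 9 edges.
It is connected with exactly 9 edges, hence acyclic — it is a tree.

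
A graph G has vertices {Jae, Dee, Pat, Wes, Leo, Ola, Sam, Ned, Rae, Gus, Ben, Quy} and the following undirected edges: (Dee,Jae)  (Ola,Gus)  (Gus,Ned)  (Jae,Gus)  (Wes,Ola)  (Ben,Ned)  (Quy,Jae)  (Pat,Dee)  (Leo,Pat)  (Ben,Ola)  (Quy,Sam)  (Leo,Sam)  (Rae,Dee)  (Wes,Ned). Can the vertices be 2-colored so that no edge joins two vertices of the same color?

Yes

A valid 2-coloring puts {Dee, Wes, Leo, Gus, Ben, Quy} on one side and {Jae, Pat, Ola, Sam, Ned, Rae} on the other; every edge crosses between the two sides.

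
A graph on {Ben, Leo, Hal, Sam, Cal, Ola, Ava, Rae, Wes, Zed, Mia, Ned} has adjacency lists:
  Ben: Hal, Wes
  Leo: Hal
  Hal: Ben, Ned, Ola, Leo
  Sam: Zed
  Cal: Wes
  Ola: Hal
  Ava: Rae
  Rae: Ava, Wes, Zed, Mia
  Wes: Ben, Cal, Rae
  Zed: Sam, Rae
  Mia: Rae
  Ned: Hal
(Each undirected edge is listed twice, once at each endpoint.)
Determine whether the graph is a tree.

The graph has 12 vertices and 11 edges.
It is connected with exactly 11 edges, hence acyclic — it is a tree.

Yes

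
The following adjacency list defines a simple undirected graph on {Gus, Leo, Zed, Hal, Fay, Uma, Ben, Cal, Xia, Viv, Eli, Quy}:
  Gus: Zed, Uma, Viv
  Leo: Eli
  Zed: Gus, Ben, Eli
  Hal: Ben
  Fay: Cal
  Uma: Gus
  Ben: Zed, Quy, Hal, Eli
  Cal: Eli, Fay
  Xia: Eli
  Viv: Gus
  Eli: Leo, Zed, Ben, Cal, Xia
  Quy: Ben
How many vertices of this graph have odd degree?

10

Degrees: Gus:3, Leo:1, Zed:3, Hal:1, Fay:1, Uma:1, Ben:4, Cal:2, Xia:1, Viv:1, Eli:5, Quy:1
Odd-degree vertices: Gus, Leo, Zed, Hal, Fay, Uma, Xia, Viv, Eli, Quy.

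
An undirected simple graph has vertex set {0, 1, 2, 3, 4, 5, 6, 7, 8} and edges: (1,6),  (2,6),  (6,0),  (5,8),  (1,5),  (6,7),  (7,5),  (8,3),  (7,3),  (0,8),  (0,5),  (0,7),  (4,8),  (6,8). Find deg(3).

Neighbors of 3: 7, 8.

2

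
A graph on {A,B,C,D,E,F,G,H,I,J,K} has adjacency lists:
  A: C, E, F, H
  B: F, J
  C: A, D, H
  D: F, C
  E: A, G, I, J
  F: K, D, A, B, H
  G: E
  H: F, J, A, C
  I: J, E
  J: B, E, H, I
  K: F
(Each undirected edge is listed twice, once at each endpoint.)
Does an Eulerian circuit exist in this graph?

No

Degrees: A:4, B:2, C:3, D:2, E:4, F:5, G:1, H:4, I:2, J:4, K:1
C, F, G, K have odd degree; an Eulerian circuit needs every degree to be even, so none exists.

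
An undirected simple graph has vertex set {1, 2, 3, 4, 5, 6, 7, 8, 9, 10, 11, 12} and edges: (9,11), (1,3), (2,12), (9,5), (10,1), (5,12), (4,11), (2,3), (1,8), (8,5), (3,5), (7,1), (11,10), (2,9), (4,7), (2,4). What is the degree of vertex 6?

6 has no neighbors.

0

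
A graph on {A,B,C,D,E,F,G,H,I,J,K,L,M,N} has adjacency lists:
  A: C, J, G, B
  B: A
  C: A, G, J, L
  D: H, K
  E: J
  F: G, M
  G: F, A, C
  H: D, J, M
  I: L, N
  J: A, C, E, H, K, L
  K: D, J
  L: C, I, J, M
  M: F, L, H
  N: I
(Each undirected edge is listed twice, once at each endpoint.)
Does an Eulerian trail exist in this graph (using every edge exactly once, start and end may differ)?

Degrees: A:4, B:1, C:4, D:2, E:1, F:2, G:3, H:3, I:2, J:6, K:2, L:4, M:3, N:1
Odd-degree vertices: B, E, G, H, M, N (6 total).
With 6 odd-degree vertices (more than two), no single trail can use every edge.

No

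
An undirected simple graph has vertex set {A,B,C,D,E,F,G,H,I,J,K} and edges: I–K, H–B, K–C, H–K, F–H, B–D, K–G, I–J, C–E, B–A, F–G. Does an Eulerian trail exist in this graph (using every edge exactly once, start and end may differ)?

Degrees: A:1, B:3, C:2, D:1, E:1, F:2, G:2, H:3, I:2, J:1, K:4
Odd-degree vertices: A, B, D, E, H, J (6 total).
An Eulerian trail requires 0 or 2 odd-degree vertices; here there are 6.

No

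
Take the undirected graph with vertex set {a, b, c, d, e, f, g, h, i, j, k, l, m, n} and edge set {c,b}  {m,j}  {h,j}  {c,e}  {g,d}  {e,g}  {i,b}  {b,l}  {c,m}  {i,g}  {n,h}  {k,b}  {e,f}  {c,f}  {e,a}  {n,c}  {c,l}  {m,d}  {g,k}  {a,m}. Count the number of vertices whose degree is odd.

Degrees: a:2, b:4, c:6, d:2, e:4, f:2, g:4, h:2, i:2, j:2, k:2, l:2, m:4, n:2
Odd-degree vertices: none.

0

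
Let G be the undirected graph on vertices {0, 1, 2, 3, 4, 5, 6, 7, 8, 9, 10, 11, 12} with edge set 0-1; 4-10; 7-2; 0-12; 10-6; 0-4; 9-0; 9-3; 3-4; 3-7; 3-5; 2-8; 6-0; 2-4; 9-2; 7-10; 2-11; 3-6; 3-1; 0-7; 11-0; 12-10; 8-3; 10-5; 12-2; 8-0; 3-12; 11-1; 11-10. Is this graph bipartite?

No

0-11-1-0 is an odd cycle (length 3), and a bipartite graph can contain only even cycles.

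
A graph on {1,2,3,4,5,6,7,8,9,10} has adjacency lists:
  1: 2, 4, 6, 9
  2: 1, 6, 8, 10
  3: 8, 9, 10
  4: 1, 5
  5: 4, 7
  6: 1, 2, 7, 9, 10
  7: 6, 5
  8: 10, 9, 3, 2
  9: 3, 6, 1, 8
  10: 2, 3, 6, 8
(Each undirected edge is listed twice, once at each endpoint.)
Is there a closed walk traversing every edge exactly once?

No

Degrees: 1:4, 2:4, 3:3, 4:2, 5:2, 6:5, 7:2, 8:4, 9:4, 10:4
Vertices with odd degree: 3, 6. An Eulerian circuit requires all degrees even.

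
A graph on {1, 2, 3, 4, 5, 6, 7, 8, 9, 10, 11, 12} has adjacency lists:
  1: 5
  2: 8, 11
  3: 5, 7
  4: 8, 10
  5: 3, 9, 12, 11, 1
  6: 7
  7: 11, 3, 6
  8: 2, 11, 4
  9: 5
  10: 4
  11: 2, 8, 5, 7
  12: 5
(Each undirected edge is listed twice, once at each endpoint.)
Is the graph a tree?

The graph has 12 vertices and 13 edges.
A tree on 12 vertices has exactly 11 edges; this graph has 13, so it contains a cycle and is not a tree.

No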